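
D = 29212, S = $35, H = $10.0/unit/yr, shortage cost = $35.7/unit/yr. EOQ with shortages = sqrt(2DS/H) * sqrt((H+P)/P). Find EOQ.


Formula: EOQ* = sqrt(2DS/H) * sqrt((H+P)/P)
Base EOQ = sqrt(2*29212*35/10.0) = 452.2 units
Correction = sqrt((10.0+35.7)/35.7) = 1.13142
EOQ* = 452.2 * 1.13142 = 511.6 units

511.6 units


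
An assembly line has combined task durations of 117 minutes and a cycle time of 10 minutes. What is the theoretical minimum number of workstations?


Formula: N_min = ceil(Sum of Task Times / Cycle Time)
N_min = ceil(117 min / 10 min) = ceil(11.7)
N_min = 12 stations

12


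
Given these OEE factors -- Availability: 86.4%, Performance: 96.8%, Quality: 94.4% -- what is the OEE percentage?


Formula: OEE = Availability * Performance * Quality / 10000
A * P = 86.4% * 96.8% / 100 = 83.64%
OEE = 83.64% * 94.4% / 100 = 79.0%

79.0%


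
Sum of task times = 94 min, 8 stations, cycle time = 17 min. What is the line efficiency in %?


Formula: Efficiency = Sum of Task Times / (N_stations * CT) * 100
Total station capacity = 8 stations * 17 min = 136 min
Efficiency = 94 / 136 * 100 = 69.1%

69.1%


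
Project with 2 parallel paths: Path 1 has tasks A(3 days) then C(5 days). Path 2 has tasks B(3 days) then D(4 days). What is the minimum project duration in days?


Path 1 = 3 + 5 = 8 days
Path 2 = 3 + 4 = 7 days
Duration = max(8, 7) = 8 days

8 days


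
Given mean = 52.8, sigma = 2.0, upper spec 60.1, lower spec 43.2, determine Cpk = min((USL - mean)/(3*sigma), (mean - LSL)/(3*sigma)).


Cpu = (60.1 - 52.8) / (3 * 2.0) = 1.22
Cpl = (52.8 - 43.2) / (3 * 2.0) = 1.6
Cpk = min(1.22, 1.6) = 1.22

1.22


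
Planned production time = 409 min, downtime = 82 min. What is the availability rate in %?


Formula: Availability = (Planned Time - Downtime) / Planned Time * 100
Uptime = 409 - 82 = 327 min
Availability = 327 / 409 * 100 = 80.0%

80.0%


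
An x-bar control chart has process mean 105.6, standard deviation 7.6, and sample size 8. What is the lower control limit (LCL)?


LCL = 105.6 - 3 * 7.6 / sqrt(8)

97.54


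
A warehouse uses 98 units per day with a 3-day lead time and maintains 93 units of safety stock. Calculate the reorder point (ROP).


Formula: ROP = (Daily Demand * Lead Time) + Safety Stock
Demand during lead time = 98 * 3 = 294 units
ROP = 294 + 93 = 387 units

387 units


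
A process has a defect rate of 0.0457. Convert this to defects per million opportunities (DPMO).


DPMO = defect_rate * 1000000 = 0.0457 * 1000000

45700


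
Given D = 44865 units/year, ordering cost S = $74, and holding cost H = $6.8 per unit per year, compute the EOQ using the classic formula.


Formula: EOQ = sqrt(2 * D * S / H)
Numerator: 2 * 44865 * 74 = 6640020
2DS/H = 6640020 / 6.8 = 976473.5
EOQ = sqrt(976473.5) = 988.2 units

988.2 units


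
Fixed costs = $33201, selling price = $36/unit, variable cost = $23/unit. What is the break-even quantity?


Formula: BEQ = Fixed Costs / (Price - Variable Cost)
Contribution margin = $36 - $23 = $13/unit
BEQ = ceil($33201 / $13/unit) = ceil(2553.92) = 2554 units

2554 units


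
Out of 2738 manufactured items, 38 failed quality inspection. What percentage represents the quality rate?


Formula: Quality Rate = Good Pieces / Total Pieces * 100
Good pieces = 2738 - 38 = 2700
QR = 2700 / 2738 * 100 = 98.6%

98.6%


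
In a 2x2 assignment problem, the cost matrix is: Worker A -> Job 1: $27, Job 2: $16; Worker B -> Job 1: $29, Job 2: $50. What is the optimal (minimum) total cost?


Option 1: A->1 + B->2 = $27 + $50 = $77
Option 2: A->2 + B->1 = $16 + $29 = $45
Min cost = min($77, $45) = $45

$45


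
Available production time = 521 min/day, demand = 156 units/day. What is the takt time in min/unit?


Formula: Takt Time = Available Production Time / Customer Demand
Takt = 521 min/day / 156 units/day
Takt = 3.34 min/unit

3.34 min/unit


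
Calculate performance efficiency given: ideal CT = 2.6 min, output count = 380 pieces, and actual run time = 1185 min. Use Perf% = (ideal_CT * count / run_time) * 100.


Formula: Performance = (Ideal CT * Total Count) / Run Time * 100
Ideal output time = 2.6 * 380 = 988.0 min
Performance = 988.0 / 1185 * 100 = 83.4%

83.4%


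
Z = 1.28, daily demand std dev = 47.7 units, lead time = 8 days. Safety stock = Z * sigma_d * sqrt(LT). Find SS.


Formula: SS = z * sigma_d * sqrt(LT)
sqrt(LT) = sqrt(8) = 2.8284
SS = 1.28 * 47.7 * 2.8284
SS = 172.7 units

172.7 units


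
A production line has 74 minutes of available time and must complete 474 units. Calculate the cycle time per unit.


Formula: CT = Available Time / Number of Units
CT = 74 min / 474 units
CT = 0.16 min/unit

0.16 min/unit


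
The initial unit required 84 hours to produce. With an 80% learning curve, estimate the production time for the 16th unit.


Formula: T_n = T_1 * (learning_rate)^(log2(n)) where learning_rate = rate/100
Doublings = log2(16) = 4
T_n = 84 * 0.8^4
T_n = 84 * 0.4096 = 34.4 hours

34.4 hours


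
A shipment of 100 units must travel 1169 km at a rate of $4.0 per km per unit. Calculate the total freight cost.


TC = dist * cost * units = 1169 * 4.0 * 100 = $467600.00

$467600.00


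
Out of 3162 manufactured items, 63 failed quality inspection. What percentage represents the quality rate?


Formula: Quality Rate = Good Pieces / Total Pieces * 100
Good pieces = 3162 - 63 = 3099
QR = 3099 / 3162 * 100 = 98.0%

98.0%


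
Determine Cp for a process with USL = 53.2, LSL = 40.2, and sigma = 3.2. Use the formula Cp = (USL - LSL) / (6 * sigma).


Cp = (53.2 - 40.2) / (6 * 3.2)

0.68


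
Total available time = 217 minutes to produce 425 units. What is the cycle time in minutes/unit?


Formula: CT = Available Time / Number of Units
CT = 217 min / 425 units
CT = 0.51 min/unit

0.51 min/unit


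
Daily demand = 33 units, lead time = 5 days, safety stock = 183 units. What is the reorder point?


Formula: ROP = (Daily Demand * Lead Time) + Safety Stock
Demand during lead time = 33 * 5 = 165 units
ROP = 165 + 183 = 348 units

348 units


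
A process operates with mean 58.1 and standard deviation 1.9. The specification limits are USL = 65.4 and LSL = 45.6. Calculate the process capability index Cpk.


Cpu = (65.4 - 58.1) / (3 * 1.9) = 1.28
Cpl = (58.1 - 45.6) / (3 * 1.9) = 2.19
Cpk = min(1.28, 2.19) = 1.28

1.28


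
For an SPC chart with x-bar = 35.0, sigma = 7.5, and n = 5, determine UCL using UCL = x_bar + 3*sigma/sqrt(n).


UCL = 35.0 + 3 * 7.5 / sqrt(5)

45.06


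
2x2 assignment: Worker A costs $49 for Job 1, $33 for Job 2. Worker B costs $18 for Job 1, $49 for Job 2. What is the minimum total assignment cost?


Option 1: A->1 + B->2 = $49 + $49 = $98
Option 2: A->2 + B->1 = $33 + $18 = $51
Min cost = min($98, $51) = $51

$51


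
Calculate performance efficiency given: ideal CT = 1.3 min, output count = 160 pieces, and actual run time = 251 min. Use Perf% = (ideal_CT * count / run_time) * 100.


Formula: Performance = (Ideal CT * Total Count) / Run Time * 100
Ideal output time = 1.3 * 160 = 208.0 min
Performance = 208.0 / 251 * 100 = 82.9%

82.9%


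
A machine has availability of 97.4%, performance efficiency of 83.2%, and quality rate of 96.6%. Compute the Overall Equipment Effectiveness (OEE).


Formula: OEE = Availability * Performance * Quality / 10000
A * P = 97.4% * 83.2% / 100 = 81.04%
OEE = 81.04% * 96.6% / 100 = 78.3%

78.3%


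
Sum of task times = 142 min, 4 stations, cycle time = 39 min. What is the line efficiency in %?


Formula: Efficiency = Sum of Task Times / (N_stations * CT) * 100
Total station capacity = 4 stations * 39 min = 156 min
Efficiency = 142 / 156 * 100 = 91.0%

91.0%


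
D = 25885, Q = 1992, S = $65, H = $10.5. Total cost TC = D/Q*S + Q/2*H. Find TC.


TC = 25885/1992 * 65 + 1992/2 * 10.5

$11302.64


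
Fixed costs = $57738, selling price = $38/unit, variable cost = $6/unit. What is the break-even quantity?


Formula: BEQ = Fixed Costs / (Price - Variable Cost)
Contribution margin = $38 - $6 = $32/unit
BEQ = ceil($57738 / $32/unit) = ceil(1804.31) = 1805 units

1805 units


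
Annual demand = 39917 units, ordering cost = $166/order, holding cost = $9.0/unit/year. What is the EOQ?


Formula: EOQ = sqrt(2 * D * S / H)
Numerator: 2 * 39917 * 166 = 13252444
2DS/H = 13252444 / 9.0 = 1472493.8
EOQ = sqrt(1472493.8) = 1213.5 units

1213.5 units


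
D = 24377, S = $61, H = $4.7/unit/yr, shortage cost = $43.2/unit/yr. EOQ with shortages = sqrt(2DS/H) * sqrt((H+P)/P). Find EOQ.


Formula: EOQ* = sqrt(2DS/H) * sqrt((H+P)/P)
Base EOQ = sqrt(2*24377*61/4.7) = 795.47 units
Correction = sqrt((4.7+43.2)/43.2) = 1.05299
EOQ* = 795.47 * 1.05299 = 837.6 units

837.6 units


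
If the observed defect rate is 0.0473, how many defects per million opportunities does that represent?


DPMO = defect_rate * 1000000 = 0.0473 * 1000000

47300


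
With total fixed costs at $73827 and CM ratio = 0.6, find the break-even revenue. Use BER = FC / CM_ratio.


Formula: BER = Fixed Costs / Contribution Margin Ratio
BER = $73827 / 0.6
BER = $123045.00 (to the nearest cent)

$123045.00


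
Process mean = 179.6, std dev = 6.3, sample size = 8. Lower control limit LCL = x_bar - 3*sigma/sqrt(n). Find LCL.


LCL = 179.6 - 3 * 6.3 / sqrt(8)

172.92


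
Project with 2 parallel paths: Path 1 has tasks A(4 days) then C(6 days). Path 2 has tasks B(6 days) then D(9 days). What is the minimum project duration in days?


Path 1 = 4 + 6 = 10 days
Path 2 = 6 + 9 = 15 days
Duration = max(10, 15) = 15 days

15 days


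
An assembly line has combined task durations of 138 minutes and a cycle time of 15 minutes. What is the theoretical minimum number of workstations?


Formula: N_min = ceil(Sum of Task Times / Cycle Time)
N_min = ceil(138 min / 15 min) = ceil(9.2)
N_min = 10 stations

10


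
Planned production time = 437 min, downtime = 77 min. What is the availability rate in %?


Formula: Availability = (Planned Time - Downtime) / Planned Time * 100
Uptime = 437 - 77 = 360 min
Availability = 360 / 437 * 100 = 82.4%

82.4%


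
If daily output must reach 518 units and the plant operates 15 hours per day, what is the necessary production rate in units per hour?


Formula: Production Rate = Daily Demand / Available Hours
Rate = 518 units/day / 15 hours/day
Rate = 34.5 units/hour

34.5 units/hour


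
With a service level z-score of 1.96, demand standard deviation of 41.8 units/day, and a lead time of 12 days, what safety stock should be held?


Formula: SS = z * sigma_d * sqrt(LT)
sqrt(LT) = sqrt(12) = 3.4641
SS = 1.96 * 41.8 * 3.4641
SS = 283.8 units

283.8 units


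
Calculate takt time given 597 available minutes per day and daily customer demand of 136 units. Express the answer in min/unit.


Formula: Takt Time = Available Production Time / Customer Demand
Takt = 597 min/day / 136 units/day
Takt = 4.39 min/unit

4.39 min/unit


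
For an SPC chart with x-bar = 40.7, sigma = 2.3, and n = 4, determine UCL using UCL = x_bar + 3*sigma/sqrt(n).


UCL = 40.7 + 3 * 2.3 / sqrt(4)

44.15


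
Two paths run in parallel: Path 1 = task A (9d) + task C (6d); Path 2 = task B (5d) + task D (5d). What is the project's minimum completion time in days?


Path 1 = 9 + 6 = 15 days
Path 2 = 5 + 5 = 10 days
Duration = max(15, 10) = 15 days

15 days


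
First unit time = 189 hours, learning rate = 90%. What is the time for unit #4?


Formula: T_n = T_1 * (learning_rate)^(log2(n)) where learning_rate = rate/100
Doublings = log2(4) = 2
T_n = 189 * 0.9^2
T_n = 189 * 0.81 = 153.1 hours

153.1 hours


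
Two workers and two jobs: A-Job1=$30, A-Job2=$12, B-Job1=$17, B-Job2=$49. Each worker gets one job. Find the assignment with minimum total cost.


Option 1: A->1 + B->2 = $30 + $49 = $79
Option 2: A->2 + B->1 = $12 + $17 = $29
Min cost = min($79, $29) = $29

$29


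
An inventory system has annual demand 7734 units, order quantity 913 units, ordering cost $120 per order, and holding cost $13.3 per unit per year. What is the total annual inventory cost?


TC = 7734/913 * 120 + 913/2 * 13.3

$7087.97


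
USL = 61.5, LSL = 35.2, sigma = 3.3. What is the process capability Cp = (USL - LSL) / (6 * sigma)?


Cp = (61.5 - 35.2) / (6 * 3.3)

1.33


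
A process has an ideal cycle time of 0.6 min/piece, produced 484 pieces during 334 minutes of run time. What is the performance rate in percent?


Formula: Performance = (Ideal CT * Total Count) / Run Time * 100
Ideal output time = 0.6 * 484 = 290.4 min
Performance = 290.4 / 334 * 100 = 86.9%

86.9%


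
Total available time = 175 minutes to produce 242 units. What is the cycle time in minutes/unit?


Formula: CT = Available Time / Number of Units
CT = 175 min / 242 units
CT = 0.72 min/unit

0.72 min/unit


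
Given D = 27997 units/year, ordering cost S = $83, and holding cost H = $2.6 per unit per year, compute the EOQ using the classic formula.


Formula: EOQ = sqrt(2 * D * S / H)
Numerator: 2 * 27997 * 83 = 4647502
2DS/H = 4647502 / 2.6 = 1787500.8
EOQ = sqrt(1787500.8) = 1337.0 units

1337.0 units


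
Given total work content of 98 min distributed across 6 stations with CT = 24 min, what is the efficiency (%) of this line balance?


Formula: Efficiency = Sum of Task Times / (N_stations * CT) * 100
Total station capacity = 6 stations * 24 min = 144 min
Efficiency = 98 / 144 * 100 = 68.1%

68.1%


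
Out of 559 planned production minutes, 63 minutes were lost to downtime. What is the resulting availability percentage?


Formula: Availability = (Planned Time - Downtime) / Planned Time * 100
Uptime = 559 - 63 = 496 min
Availability = 496 / 559 * 100 = 88.7%

88.7%


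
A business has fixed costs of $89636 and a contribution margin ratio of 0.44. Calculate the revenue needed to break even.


Formula: BER = Fixed Costs / Contribution Margin Ratio
BER = $89636 / 0.44
BER = $203718.18 (to the nearest cent)

$203718.18


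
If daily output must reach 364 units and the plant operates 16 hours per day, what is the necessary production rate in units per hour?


Formula: Production Rate = Daily Demand / Available Hours
Rate = 364 units/day / 16 hours/day
Rate = 22.8 units/hour

22.8 units/hour


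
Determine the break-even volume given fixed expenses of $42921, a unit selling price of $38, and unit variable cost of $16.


Formula: BEQ = Fixed Costs / (Price - Variable Cost)
Contribution margin = $38 - $16 = $22/unit
BEQ = ceil($42921 / $22/unit) = ceil(1950.95) = 1951 units

1951 units


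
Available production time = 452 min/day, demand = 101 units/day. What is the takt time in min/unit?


Formula: Takt Time = Available Production Time / Customer Demand
Takt = 452 min/day / 101 units/day
Takt = 4.48 min/unit

4.48 min/unit


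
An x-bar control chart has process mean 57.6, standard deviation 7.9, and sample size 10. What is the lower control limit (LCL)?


LCL = 57.6 - 3 * 7.9 / sqrt(10)

50.11


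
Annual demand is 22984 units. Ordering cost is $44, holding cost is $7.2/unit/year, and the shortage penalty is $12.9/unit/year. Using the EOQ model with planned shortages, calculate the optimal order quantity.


Formula: EOQ* = sqrt(2DS/H) * sqrt((H+P)/P)
Base EOQ = sqrt(2*22984*44/7.2) = 530.01 units
Correction = sqrt((7.2+12.9)/12.9) = 1.24825
EOQ* = 530.01 * 1.24825 = 661.6 units

661.6 units


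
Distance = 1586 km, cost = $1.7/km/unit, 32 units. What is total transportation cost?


TC = dist * cost * units = 1586 * 1.7 * 32 = $86278.40

$86278.40


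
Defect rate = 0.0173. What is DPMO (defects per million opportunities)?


DPMO = defect_rate * 1000000 = 0.0173 * 1000000

17300


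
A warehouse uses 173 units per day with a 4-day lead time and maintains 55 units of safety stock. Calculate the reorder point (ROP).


Formula: ROP = (Daily Demand * Lead Time) + Safety Stock
Demand during lead time = 173 * 4 = 692 units
ROP = 692 + 55 = 747 units

747 units


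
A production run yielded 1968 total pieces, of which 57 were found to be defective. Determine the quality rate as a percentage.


Formula: Quality Rate = Good Pieces / Total Pieces * 100
Good pieces = 1968 - 57 = 1911
QR = 1911 / 1968 * 100 = 97.1%

97.1%


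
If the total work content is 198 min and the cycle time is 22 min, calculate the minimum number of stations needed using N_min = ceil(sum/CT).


Formula: N_min = ceil(Sum of Task Times / Cycle Time)
N_min = ceil(198 min / 22 min) = ceil(9.0)
N_min = 9 stations

9


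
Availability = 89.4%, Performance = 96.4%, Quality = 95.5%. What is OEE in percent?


Formula: OEE = Availability * Performance * Quality / 10000
A * P = 89.4% * 96.4% / 100 = 86.18%
OEE = 86.18% * 95.5% / 100 = 82.3%

82.3%


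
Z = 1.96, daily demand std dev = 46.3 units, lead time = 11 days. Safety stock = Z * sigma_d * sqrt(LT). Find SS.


Formula: SS = z * sigma_d * sqrt(LT)
sqrt(LT) = sqrt(11) = 3.3166
SS = 1.96 * 46.3 * 3.3166
SS = 301.0 units

301.0 units


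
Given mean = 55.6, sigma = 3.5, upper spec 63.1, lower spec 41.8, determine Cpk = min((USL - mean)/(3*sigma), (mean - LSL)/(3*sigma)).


Cpu = (63.1 - 55.6) / (3 * 3.5) = 0.71
Cpl = (55.6 - 41.8) / (3 * 3.5) = 1.31
Cpk = min(0.71, 1.31) = 0.71

0.71


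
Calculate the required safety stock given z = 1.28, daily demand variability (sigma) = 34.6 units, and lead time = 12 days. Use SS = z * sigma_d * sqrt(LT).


Formula: SS = z * sigma_d * sqrt(LT)
sqrt(LT) = sqrt(12) = 3.4641
SS = 1.28 * 34.6 * 3.4641
SS = 153.4 units

153.4 units


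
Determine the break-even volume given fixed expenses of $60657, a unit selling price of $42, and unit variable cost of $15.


Formula: BEQ = Fixed Costs / (Price - Variable Cost)
Contribution margin = $42 - $15 = $27/unit
BEQ = ceil($60657 / $27/unit) = ceil(2246.56) = 2247 units

2247 units


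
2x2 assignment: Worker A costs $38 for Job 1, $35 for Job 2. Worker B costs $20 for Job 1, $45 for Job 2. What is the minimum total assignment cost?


Option 1: A->1 + B->2 = $38 + $45 = $83
Option 2: A->2 + B->1 = $35 + $20 = $55
Min cost = min($83, $55) = $55

$55


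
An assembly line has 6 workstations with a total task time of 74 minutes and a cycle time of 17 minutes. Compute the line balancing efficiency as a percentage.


Formula: Efficiency = Sum of Task Times / (N_stations * CT) * 100
Total station capacity = 6 stations * 17 min = 102 min
Efficiency = 74 / 102 * 100 = 72.5%

72.5%


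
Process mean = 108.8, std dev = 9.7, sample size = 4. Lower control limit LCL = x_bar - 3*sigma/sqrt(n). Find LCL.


LCL = 108.8 - 3 * 9.7 / sqrt(4)

94.25


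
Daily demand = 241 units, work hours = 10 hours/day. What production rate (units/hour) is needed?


Formula: Production Rate = Daily Demand / Available Hours
Rate = 241 units/day / 10 hours/day
Rate = 24.1 units/hour

24.1 units/hour


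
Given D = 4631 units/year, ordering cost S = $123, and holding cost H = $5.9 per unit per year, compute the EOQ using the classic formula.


Formula: EOQ = sqrt(2 * D * S / H)
Numerator: 2 * 4631 * 123 = 1139226
2DS/H = 1139226 / 5.9 = 193089.2
EOQ = sqrt(193089.2) = 439.4 units

439.4 units


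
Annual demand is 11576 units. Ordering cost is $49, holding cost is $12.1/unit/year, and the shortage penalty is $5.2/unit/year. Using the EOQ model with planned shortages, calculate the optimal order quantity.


Formula: EOQ* = sqrt(2DS/H) * sqrt((H+P)/P)
Base EOQ = sqrt(2*11576*49/12.1) = 306.2 units
Correction = sqrt((12.1+5.2)/5.2) = 1.82399
EOQ* = 306.2 * 1.82399 = 558.5 units

558.5 units


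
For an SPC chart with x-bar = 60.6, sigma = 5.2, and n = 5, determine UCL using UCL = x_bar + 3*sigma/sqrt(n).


UCL = 60.6 + 3 * 5.2 / sqrt(5)

67.58


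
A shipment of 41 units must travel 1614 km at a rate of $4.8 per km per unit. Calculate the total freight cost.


TC = dist * cost * units = 1614 * 4.8 * 41 = $317635.20

$317635.20


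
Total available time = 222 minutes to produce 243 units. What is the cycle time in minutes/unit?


Formula: CT = Available Time / Number of Units
CT = 222 min / 243 units
CT = 0.91 min/unit

0.91 min/unit


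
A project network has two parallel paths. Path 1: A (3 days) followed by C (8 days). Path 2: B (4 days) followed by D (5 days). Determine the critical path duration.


Path 1 = 3 + 8 = 11 days
Path 2 = 4 + 5 = 9 days
Duration = max(11, 9) = 11 days

11 days


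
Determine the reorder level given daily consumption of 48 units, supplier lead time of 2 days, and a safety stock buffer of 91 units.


Formula: ROP = (Daily Demand * Lead Time) + Safety Stock
Demand during lead time = 48 * 2 = 96 units
ROP = 96 + 91 = 187 units

187 units


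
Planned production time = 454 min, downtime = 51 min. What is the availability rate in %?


Formula: Availability = (Planned Time - Downtime) / Planned Time * 100
Uptime = 454 - 51 = 403 min
Availability = 403 / 454 * 100 = 88.8%

88.8%


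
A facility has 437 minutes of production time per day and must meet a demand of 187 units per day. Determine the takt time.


Formula: Takt Time = Available Production Time / Customer Demand
Takt = 437 min/day / 187 units/day
Takt = 2.34 min/unit

2.34 min/unit


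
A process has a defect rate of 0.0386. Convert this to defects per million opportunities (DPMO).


DPMO = defect_rate * 1000000 = 0.0386 * 1000000

38600


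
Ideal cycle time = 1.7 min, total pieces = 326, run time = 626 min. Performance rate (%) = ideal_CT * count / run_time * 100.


Formula: Performance = (Ideal CT * Total Count) / Run Time * 100
Ideal output time = 1.7 * 326 = 554.2 min
Performance = 554.2 / 626 * 100 = 88.5%

88.5%


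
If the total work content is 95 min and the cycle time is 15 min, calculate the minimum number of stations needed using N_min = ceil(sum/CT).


Formula: N_min = ceil(Sum of Task Times / Cycle Time)
N_min = ceil(95 min / 15 min) = ceil(6.3333)
N_min = 7 stations

7


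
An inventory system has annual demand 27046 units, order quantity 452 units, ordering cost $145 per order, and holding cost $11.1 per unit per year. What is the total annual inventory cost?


TC = 27046/452 * 145 + 452/2 * 11.1

$11184.86


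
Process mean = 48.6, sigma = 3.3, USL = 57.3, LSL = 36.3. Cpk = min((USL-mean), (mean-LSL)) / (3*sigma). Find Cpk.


Cpu = (57.3 - 48.6) / (3 * 3.3) = 0.88
Cpl = (48.6 - 36.3) / (3 * 3.3) = 1.24
Cpk = min(0.88, 1.24) = 0.88

0.88


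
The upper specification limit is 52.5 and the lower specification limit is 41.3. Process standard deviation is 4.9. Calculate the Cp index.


Cp = (52.5 - 41.3) / (6 * 4.9)

0.38


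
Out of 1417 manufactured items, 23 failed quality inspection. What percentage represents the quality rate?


Formula: Quality Rate = Good Pieces / Total Pieces * 100
Good pieces = 1417 - 23 = 1394
QR = 1394 / 1417 * 100 = 98.4%

98.4%


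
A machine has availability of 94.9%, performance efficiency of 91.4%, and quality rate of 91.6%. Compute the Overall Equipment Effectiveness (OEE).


Formula: OEE = Availability * Performance * Quality / 10000
A * P = 94.9% * 91.4% / 100 = 86.74%
OEE = 86.74% * 91.6% / 100 = 79.5%

79.5%


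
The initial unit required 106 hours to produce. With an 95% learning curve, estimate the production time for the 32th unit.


Formula: T_n = T_1 * (learning_rate)^(log2(n)) where learning_rate = rate/100
Doublings = log2(32) = 5
T_n = 106 * 0.95^5
T_n = 106 * 0.7738 = 82.0 hours

82.0 hours


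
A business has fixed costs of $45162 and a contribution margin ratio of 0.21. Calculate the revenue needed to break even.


Formula: BER = Fixed Costs / Contribution Margin Ratio
BER = $45162 / 0.21
BER = $215057.14 (to the nearest cent)

$215057.14


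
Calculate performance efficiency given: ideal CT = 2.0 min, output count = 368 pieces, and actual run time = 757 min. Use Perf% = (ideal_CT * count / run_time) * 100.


Formula: Performance = (Ideal CT * Total Count) / Run Time * 100
Ideal output time = 2.0 * 368 = 736.0 min
Performance = 736.0 / 757 * 100 = 97.2%

97.2%


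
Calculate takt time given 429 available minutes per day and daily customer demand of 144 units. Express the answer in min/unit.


Formula: Takt Time = Available Production Time / Customer Demand
Takt = 429 min/day / 144 units/day
Takt = 2.98 min/unit

2.98 min/unit


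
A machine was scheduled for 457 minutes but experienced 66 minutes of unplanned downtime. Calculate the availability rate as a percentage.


Formula: Availability = (Planned Time - Downtime) / Planned Time * 100
Uptime = 457 - 66 = 391 min
Availability = 391 / 457 * 100 = 85.6%

85.6%


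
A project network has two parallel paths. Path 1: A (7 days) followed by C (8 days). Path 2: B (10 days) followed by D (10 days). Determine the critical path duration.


Path 1 = 7 + 8 = 15 days
Path 2 = 10 + 10 = 20 days
Duration = max(15, 20) = 20 days

20 days


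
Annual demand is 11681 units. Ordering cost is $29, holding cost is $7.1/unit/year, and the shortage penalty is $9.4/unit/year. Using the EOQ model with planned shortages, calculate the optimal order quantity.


Formula: EOQ* = sqrt(2DS/H) * sqrt((H+P)/P)
Base EOQ = sqrt(2*11681*29/7.1) = 308.9 units
Correction = sqrt((7.1+9.4)/9.4) = 1.32488
EOQ* = 308.9 * 1.32488 = 409.3 units

409.3 units


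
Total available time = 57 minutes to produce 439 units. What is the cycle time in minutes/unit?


Formula: CT = Available Time / Number of Units
CT = 57 min / 439 units
CT = 0.13 min/unit

0.13 min/unit


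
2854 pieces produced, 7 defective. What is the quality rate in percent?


Formula: Quality Rate = Good Pieces / Total Pieces * 100
Good pieces = 2854 - 7 = 2847
QR = 2847 / 2854 * 100 = 99.8%

99.8%


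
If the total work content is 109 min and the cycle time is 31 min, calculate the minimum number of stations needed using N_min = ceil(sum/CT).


Formula: N_min = ceil(Sum of Task Times / Cycle Time)
N_min = ceil(109 min / 31 min) = ceil(3.5161)
N_min = 4 stations

4


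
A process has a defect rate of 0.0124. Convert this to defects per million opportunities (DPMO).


DPMO = defect_rate * 1000000 = 0.0124 * 1000000

12400


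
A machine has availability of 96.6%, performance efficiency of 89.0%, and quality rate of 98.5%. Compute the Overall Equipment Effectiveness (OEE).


Formula: OEE = Availability * Performance * Quality / 10000
A * P = 96.6% * 89.0% / 100 = 85.97%
OEE = 85.97% * 98.5% / 100 = 84.7%

84.7%


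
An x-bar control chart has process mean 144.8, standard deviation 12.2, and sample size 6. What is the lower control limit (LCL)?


LCL = 144.8 - 3 * 12.2 / sqrt(6)

129.86


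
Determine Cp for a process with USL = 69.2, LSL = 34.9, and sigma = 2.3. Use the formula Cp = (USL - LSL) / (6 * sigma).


Cp = (69.2 - 34.9) / (6 * 2.3)

2.49


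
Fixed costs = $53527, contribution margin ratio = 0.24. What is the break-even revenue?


Formula: BER = Fixed Costs / Contribution Margin Ratio
BER = $53527 / 0.24
BER = $223029.17 (to the nearest cent)

$223029.17


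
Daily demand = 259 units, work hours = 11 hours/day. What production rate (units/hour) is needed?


Formula: Production Rate = Daily Demand / Available Hours
Rate = 259 units/day / 11 hours/day
Rate = 23.5 units/hour

23.5 units/hour


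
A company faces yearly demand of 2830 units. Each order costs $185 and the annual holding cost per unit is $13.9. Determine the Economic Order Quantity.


Formula: EOQ = sqrt(2 * D * S / H)
Numerator: 2 * 2830 * 185 = 1047100
2DS/H = 1047100 / 13.9 = 75330.9
EOQ = sqrt(75330.9) = 274.5 units

274.5 units


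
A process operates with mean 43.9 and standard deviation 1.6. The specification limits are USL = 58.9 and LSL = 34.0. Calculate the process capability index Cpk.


Cpu = (58.9 - 43.9) / (3 * 1.6) = 3.13
Cpl = (43.9 - 34.0) / (3 * 1.6) = 2.06
Cpk = min(3.13, 2.06) = 2.06

2.06


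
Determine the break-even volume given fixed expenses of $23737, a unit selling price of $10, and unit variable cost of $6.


Formula: BEQ = Fixed Costs / (Price - Variable Cost)
Contribution margin = $10 - $6 = $4/unit
BEQ = ceil($23737 / $4/unit) = ceil(5934.25) = 5935 units

5935 units


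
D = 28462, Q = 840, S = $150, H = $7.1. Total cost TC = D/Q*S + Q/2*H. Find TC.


TC = 28462/840 * 150 + 840/2 * 7.1

$8064.50


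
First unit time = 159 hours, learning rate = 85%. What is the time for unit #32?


Formula: T_n = T_1 * (learning_rate)^(log2(n)) where learning_rate = rate/100
Doublings = log2(32) = 5
T_n = 159 * 0.85^5
T_n = 159 * 0.4437 = 70.5 hours

70.5 hours


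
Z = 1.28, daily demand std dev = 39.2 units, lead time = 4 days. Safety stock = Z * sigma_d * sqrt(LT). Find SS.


Formula: SS = z * sigma_d * sqrt(LT)
sqrt(LT) = sqrt(4) = 2.0
SS = 1.28 * 39.2 * 2.0
SS = 100.4 units

100.4 units


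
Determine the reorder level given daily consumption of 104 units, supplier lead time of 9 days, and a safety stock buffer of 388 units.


Formula: ROP = (Daily Demand * Lead Time) + Safety Stock
Demand during lead time = 104 * 9 = 936 units
ROP = 936 + 388 = 1324 units

1324 units


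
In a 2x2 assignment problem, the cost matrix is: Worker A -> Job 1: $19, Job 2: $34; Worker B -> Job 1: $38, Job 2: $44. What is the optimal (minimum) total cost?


Option 1: A->1 + B->2 = $19 + $44 = $63
Option 2: A->2 + B->1 = $34 + $38 = $72
Min cost = min($63, $72) = $63

$63


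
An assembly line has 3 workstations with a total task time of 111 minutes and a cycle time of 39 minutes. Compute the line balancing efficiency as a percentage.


Formula: Efficiency = Sum of Task Times / (N_stations * CT) * 100
Total station capacity = 3 stations * 39 min = 117 min
Efficiency = 111 / 117 * 100 = 94.9%

94.9%


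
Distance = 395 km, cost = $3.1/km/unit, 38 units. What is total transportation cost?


TC = dist * cost * units = 395 * 3.1 * 38 = $46531.00

$46531.00


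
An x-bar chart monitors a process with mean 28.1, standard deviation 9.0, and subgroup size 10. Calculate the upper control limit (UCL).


UCL = 28.1 + 3 * 9.0 / sqrt(10)

36.64


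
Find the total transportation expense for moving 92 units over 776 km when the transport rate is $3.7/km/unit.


TC = dist * cost * units = 776 * 3.7 * 92 = $264150.40

$264150.40


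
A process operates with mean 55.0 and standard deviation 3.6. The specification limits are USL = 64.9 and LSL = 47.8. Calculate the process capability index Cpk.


Cpu = (64.9 - 55.0) / (3 * 3.6) = 0.92
Cpl = (55.0 - 47.8) / (3 * 3.6) = 0.67
Cpk = min(0.92, 0.67) = 0.67

0.67


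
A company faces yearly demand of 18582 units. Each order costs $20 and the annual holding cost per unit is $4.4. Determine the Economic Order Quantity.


Formula: EOQ = sqrt(2 * D * S / H)
Numerator: 2 * 18582 * 20 = 743280
2DS/H = 743280 / 4.4 = 168927.3
EOQ = sqrt(168927.3) = 411.0 units

411.0 units


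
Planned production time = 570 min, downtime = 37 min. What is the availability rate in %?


Formula: Availability = (Planned Time - Downtime) / Planned Time * 100
Uptime = 570 - 37 = 533 min
Availability = 533 / 570 * 100 = 93.5%

93.5%


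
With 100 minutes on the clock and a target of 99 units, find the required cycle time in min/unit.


Formula: CT = Available Time / Number of Units
CT = 100 min / 99 units
CT = 1.01 min/unit

1.01 min/unit


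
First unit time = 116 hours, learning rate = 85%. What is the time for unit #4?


Formula: T_n = T_1 * (learning_rate)^(log2(n)) where learning_rate = rate/100
Doublings = log2(4) = 2
T_n = 116 * 0.85^2
T_n = 116 * 0.7225 = 83.8 hours

83.8 hours


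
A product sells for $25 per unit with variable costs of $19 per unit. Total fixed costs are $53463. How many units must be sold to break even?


Formula: BEQ = Fixed Costs / (Price - Variable Cost)
Contribution margin = $25 - $19 = $6/unit
BEQ = ceil($53463 / $6/unit) = ceil(8910.5) = 8911 units

8911 units


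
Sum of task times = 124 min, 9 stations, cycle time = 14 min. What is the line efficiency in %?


Formula: Efficiency = Sum of Task Times / (N_stations * CT) * 100
Total station capacity = 9 stations * 14 min = 126 min
Efficiency = 124 / 126 * 100 = 98.4%

98.4%


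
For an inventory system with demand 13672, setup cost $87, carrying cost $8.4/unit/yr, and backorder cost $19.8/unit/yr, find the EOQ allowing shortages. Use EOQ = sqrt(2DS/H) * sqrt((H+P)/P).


Formula: EOQ* = sqrt(2DS/H) * sqrt((H+P)/P)
Base EOQ = sqrt(2*13672*87/8.4) = 532.17 units
Correction = sqrt((8.4+19.8)/19.8) = 1.19342
EOQ* = 532.17 * 1.19342 = 635.1 units

635.1 units


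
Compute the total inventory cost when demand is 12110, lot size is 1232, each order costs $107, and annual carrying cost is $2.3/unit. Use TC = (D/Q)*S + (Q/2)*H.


TC = 12110/1232 * 107 + 1232/2 * 2.3

$2468.56


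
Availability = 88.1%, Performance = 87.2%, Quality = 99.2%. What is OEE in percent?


Formula: OEE = Availability * Performance * Quality / 10000
A * P = 88.1% * 87.2% / 100 = 76.82%
OEE = 76.82% * 99.2% / 100 = 76.2%

76.2%


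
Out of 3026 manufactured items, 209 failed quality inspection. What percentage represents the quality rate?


Formula: Quality Rate = Good Pieces / Total Pieces * 100
Good pieces = 3026 - 209 = 2817
QR = 2817 / 3026 * 100 = 93.1%

93.1%


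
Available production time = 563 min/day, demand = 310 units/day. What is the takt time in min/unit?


Formula: Takt Time = Available Production Time / Customer Demand
Takt = 563 min/day / 310 units/day
Takt = 1.82 min/unit

1.82 min/unit


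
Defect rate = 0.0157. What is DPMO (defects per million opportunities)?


DPMO = defect_rate * 1000000 = 0.0157 * 1000000

15700


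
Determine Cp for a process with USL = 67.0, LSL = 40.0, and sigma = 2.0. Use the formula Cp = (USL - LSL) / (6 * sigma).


Cp = (67.0 - 40.0) / (6 * 2.0)

2.25


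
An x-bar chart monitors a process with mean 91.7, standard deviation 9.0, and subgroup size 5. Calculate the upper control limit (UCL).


UCL = 91.7 + 3 * 9.0 / sqrt(5)

103.77


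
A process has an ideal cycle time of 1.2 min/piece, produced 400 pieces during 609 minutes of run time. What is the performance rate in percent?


Formula: Performance = (Ideal CT * Total Count) / Run Time * 100
Ideal output time = 1.2 * 400 = 480.0 min
Performance = 480.0 / 609 * 100 = 78.8%

78.8%


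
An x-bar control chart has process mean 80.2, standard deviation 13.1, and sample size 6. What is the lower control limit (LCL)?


LCL = 80.2 - 3 * 13.1 / sqrt(6)

64.16


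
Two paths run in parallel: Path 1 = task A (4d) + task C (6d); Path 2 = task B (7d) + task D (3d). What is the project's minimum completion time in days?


Path 1 = 4 + 6 = 10 days
Path 2 = 7 + 3 = 10 days
Duration = max(10, 10) = 10 days

10 days


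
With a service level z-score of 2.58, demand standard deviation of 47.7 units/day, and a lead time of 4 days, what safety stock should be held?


Formula: SS = z * sigma_d * sqrt(LT)
sqrt(LT) = sqrt(4) = 2.0
SS = 2.58 * 47.7 * 2.0
SS = 246.1 units

246.1 units


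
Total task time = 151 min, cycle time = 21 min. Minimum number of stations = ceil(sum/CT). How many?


Formula: N_min = ceil(Sum of Task Times / Cycle Time)
N_min = ceil(151 min / 21 min) = ceil(7.1905)
N_min = 8 stations

8


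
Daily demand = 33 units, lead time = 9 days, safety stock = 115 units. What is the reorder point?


Formula: ROP = (Daily Demand * Lead Time) + Safety Stock
Demand during lead time = 33 * 9 = 297 units
ROP = 297 + 115 = 412 units

412 units


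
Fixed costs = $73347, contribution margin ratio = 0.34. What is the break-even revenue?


Formula: BER = Fixed Costs / Contribution Margin Ratio
BER = $73347 / 0.34
BER = $215726.47 (to the nearest cent)

$215726.47


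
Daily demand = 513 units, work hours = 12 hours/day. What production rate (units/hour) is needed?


Formula: Production Rate = Daily Demand / Available Hours
Rate = 513 units/day / 12 hours/day
Rate = 42.8 units/hour

42.8 units/hour


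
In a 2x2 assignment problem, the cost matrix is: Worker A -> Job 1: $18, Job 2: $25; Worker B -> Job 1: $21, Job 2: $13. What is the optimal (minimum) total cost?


Option 1: A->1 + B->2 = $18 + $13 = $31
Option 2: A->2 + B->1 = $25 + $21 = $46
Min cost = min($31, $46) = $31

$31


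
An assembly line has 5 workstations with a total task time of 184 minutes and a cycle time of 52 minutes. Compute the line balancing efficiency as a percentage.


Formula: Efficiency = Sum of Task Times / (N_stations * CT) * 100
Total station capacity = 5 stations * 52 min = 260 min
Efficiency = 184 / 260 * 100 = 70.8%

70.8%


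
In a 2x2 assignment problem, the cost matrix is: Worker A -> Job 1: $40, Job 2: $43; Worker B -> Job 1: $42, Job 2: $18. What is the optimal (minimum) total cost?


Option 1: A->1 + B->2 = $40 + $18 = $58
Option 2: A->2 + B->1 = $43 + $42 = $85
Min cost = min($58, $85) = $58

$58


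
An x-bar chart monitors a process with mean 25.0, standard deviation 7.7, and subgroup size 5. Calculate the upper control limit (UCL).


UCL = 25.0 + 3 * 7.7 / sqrt(5)

35.33


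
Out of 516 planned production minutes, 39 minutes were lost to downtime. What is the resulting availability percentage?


Formula: Availability = (Planned Time - Downtime) / Planned Time * 100
Uptime = 516 - 39 = 477 min
Availability = 477 / 516 * 100 = 92.4%

92.4%


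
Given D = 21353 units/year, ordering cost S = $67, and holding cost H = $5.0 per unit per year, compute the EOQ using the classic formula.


Formula: EOQ = sqrt(2 * D * S / H)
Numerator: 2 * 21353 * 67 = 2861302
2DS/H = 2861302 / 5.0 = 572260.4
EOQ = sqrt(572260.4) = 756.5 units

756.5 units


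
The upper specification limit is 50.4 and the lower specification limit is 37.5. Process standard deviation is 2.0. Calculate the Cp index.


Cp = (50.4 - 37.5) / (6 * 2.0)

1.08


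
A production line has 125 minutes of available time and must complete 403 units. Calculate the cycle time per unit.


Formula: CT = Available Time / Number of Units
CT = 125 min / 403 units
CT = 0.31 min/unit

0.31 min/unit


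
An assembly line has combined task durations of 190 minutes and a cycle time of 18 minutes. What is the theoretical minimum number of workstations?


Formula: N_min = ceil(Sum of Task Times / Cycle Time)
N_min = ceil(190 min / 18 min) = ceil(10.5556)
N_min = 11 stations

11


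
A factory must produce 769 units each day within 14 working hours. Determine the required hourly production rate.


Formula: Production Rate = Daily Demand / Available Hours
Rate = 769 units/day / 14 hours/day
Rate = 54.9 units/hour

54.9 units/hour


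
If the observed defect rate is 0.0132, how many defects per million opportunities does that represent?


DPMO = defect_rate * 1000000 = 0.0132 * 1000000

13200


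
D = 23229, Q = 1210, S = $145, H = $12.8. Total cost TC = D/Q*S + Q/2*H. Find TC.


TC = 23229/1210 * 145 + 1210/2 * 12.8

$10527.64


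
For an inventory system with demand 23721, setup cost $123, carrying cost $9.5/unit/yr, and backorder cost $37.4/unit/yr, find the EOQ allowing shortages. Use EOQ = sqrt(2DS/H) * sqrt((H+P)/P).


Formula: EOQ* = sqrt(2DS/H) * sqrt((H+P)/P)
Base EOQ = sqrt(2*23721*123/9.5) = 783.74 units
Correction = sqrt((9.5+37.4)/37.4) = 1.11983
EOQ* = 783.74 * 1.11983 = 877.7 units

877.7 units


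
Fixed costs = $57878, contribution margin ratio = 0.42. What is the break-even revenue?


Formula: BER = Fixed Costs / Contribution Margin Ratio
BER = $57878 / 0.42
BER = $137804.76 (to the nearest cent)

$137804.76


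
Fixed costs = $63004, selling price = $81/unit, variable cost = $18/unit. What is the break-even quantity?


Formula: BEQ = Fixed Costs / (Price - Variable Cost)
Contribution margin = $81 - $18 = $63/unit
BEQ = ceil($63004 / $63/unit) = ceil(1000.06) = 1001 units

1001 units
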